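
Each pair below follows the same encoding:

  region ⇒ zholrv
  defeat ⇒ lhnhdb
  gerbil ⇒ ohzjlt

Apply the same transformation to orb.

The shift depends on letter class: consonant r→z is +8, but vowel e→h is +3. The rule splits by letter class: vowels +3, consonants +8.
For orb: o(vowel)+3=r, r(cons)+8=z, b(cons)+8=j.

rzj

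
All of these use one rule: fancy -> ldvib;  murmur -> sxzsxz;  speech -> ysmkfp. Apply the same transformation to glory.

It's a Vigenère-style cipher with numeric key [6,3,8]: position i shifts by key[i mod 3].
On glory: g+6=m, l+3=o, o+8=w, r+6=x, y+3=b.

mowxb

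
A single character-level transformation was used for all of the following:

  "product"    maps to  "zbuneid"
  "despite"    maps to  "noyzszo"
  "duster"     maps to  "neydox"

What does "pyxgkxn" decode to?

forward

It's a Vigenère-style cipher with numeric key [10,10,6]: position i shifts by key[i mod 3].
Reversing it on pyxgkxn: p−10=f, y−10=o, x−6=r, g−10=w, k−10=a, x−6=r, n−10=d.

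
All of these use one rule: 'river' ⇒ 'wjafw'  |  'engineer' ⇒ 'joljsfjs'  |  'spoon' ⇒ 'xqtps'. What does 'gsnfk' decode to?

The shifts repeat in a cycle of length 2: positions 0,1,… shift by +5, +1, then the pattern repeats.
Reversing it on gsnfk: g−5=b, s−1=r, n−5=i, f−1=e, k−5=f.

brief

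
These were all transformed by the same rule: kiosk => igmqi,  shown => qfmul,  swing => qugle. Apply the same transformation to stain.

qrygl

Compare letters: k→i is +24, i→g is +24, o→m is +24 — a constant shift. It's a constant shift of +24 (ROT24).
Applying it to stain: s+24=q, t+24=r, a+24=y, i+24=g, n+24=l.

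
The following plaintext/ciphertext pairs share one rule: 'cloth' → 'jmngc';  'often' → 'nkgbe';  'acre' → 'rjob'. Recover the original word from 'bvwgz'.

c(2)→j(9) and l(11)→m(12) fit y≡9x+17 (mod 26); the inverse of 9 mod 26 is 3. Each letter's alphabet position (a=0..z=25) is mapped through 9·x+17 mod 26 — an affine cipher.
Reversing it on bvwgz: b(1)→3·(1−17)≡4=e; v(21)→3·(21−17)≡12=m; w(22)→3·(22−17)≡15=p; g(6)→3·(6−17)≡19=t; z(25)→3·(25−17)≡24=y (all mod 26).

empty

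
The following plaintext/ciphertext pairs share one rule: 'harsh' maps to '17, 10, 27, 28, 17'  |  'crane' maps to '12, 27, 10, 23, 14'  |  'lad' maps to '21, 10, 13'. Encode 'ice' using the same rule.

h is letter #8 and maps to 17: an offset of 9. Letters become their 1-based position plus 9 (so a→10, b→11, …).
Applying it to ice: i=9→18, c=3→12, e=5→14.

18, 12, 14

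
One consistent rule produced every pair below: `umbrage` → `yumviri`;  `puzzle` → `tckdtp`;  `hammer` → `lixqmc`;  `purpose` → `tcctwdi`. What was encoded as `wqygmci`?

The shifts repeat in a cycle of length 3: positions 0,1,… shift by +4, +8, +11, then the pattern repeats.
Decoding wqygmci: w−4=s, q−8=i, y−11=n, g−4=c, m−8=e, c−11=r, i−4=e.

sincere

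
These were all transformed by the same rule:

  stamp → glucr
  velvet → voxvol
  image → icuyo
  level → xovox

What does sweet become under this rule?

Each letter's alphabet position (a=0..z=25) is mapped through 5·x+20 mod 26 — an affine cipher.
For sweet: s(18)→5·18+20≡6=g; w(22)→5·22+20≡0=a; e(4)→5·4+20≡14=o; e(4)→5·4+20≡14=o; t(19)→5·19+20≡11=l (all mod 26).

gaool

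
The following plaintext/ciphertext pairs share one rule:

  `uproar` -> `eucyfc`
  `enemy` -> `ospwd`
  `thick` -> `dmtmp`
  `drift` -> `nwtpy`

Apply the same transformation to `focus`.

Shifts by position in uproar: pos 0: u→e (+10), pos 1: p→u (+5), pos 2: r→c (+11), pos 3: o→y (+10), pos 4: a→f (+5), pos 5: r→c (+11) — repeating every 3. It's a Vigenère-style cipher with numeric key [10,5,11]: position i shifts by key[i mod 3].
For focus: f+10=p, o+5=t, c+11=n, u+10=e, s+5=x.

ptnex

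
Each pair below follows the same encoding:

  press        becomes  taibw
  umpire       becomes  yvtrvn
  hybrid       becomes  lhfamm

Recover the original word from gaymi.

crude

Shifts by position in press: pos 0: p→t (+4), pos 1: r→a (+9), pos 2: e→i (+4), pos 3: s→b (+9) — repeating every 2. The shifts repeat in a cycle of length 2: positions 0,1,… shift by +4, +9, then the pattern repeats.
Reversing it on gaymi: g−4=c, a−9=r, y−4=u, m−9=d, i−4=e.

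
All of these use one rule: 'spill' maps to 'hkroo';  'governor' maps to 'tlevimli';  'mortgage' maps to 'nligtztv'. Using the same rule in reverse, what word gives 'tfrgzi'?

Each pair mirrors across the alphabet (s↔h, p↔k, i↔r): positions sum to 25. Letters are reflected about the middle of the alphabet (position → 25−position): Atbash.
Undoing it on tfrgzi: t↔g, f↔u, r↔i, g↔t, z↔a, i↔r.

guitar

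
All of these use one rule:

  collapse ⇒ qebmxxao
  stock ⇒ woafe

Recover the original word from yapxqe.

Two steps: reverse the string, then apply a Caesar shift of +12.
Reversing it on yapxqe: shift back: y−12=m, a−12=o, p−12=d, x−12=l, q−12=e, e−12=s → modles; then reverse → seldom.

seldom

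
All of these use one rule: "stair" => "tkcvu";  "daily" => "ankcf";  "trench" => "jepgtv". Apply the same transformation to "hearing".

The output letters match the input read backwards, each shifted +2: stair reversed is riats. Read the word backwards and shift each letter +2.
On hearing: reverse → gniraeh; then shift: g+2=i, n+2=p, i+2=k, r+2=t, a+2=c, e+2=g, h+2=j.

ipktcgj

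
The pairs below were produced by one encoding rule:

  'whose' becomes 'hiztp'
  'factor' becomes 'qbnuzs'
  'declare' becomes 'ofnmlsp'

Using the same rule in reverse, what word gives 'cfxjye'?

remind

It's a Vigenère-style cipher with numeric key [11,1]: position i shifts by key[i mod 2].
Reversing it on cfxjye: c−11=r, f−1=e, x−11=m, j−1=i, y−11=n, e−1=d.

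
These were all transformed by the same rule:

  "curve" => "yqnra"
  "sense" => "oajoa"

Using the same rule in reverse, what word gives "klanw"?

Each letter is shifted forward by 22 in the alphabet (a Caesar shift of +22).
Reversing it on klanw: k−22=o, l−22=p, a−22=e, n−22=r, w−22=a.

opera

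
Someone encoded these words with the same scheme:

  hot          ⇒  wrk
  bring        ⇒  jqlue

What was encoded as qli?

The output letters match the input read backwards, each shifted +3: hot reversed is toh. Two steps: reverse the string, then apply a Caesar shift of +3.
Reversing it on qli: shift back: q−3=n, l−3=i, i−3=f → nif; then reverse → fin.

fin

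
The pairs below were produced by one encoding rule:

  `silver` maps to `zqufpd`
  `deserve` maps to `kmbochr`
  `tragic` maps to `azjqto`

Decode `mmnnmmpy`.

feedback

In silver: s→z is +7, i→q is +8, l→u is +9, v→f is +10 — the shift increases by 1 each position. Each letter shifts forward by (position + 7), i.e. 7, 8, 9, … — the shift grows by one for each successive letter.
Decoding mmnnmmpy: m−7=f, m−8=e, n−9=e, n−10=d, m−11=b, m−12=a, p−13=c, y−14=k.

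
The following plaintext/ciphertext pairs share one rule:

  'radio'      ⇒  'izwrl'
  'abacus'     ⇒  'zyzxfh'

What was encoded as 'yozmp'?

Each pair mirrors across the alphabet (r↔i, a↔z, d↔w): positions sum to 25. Each letter is replaced by its mirror in the alphabet: a↔z, b↔y, c↔x, and so on (the Atbash cipher).
Undoing it on yozmp: y↔b, o↔l, z↔a, m↔n, p↔k.

blank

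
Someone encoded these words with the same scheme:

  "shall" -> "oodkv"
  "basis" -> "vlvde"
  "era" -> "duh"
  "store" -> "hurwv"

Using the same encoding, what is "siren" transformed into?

qhulv

The output letters match the input read backwards, each shifted +3: shall reversed is llahs. Read the word backwards and shift each letter +3.
Applying it to siren: reverse → neris; then shift: n+3=q, e+3=h, r+3=u, i+3=l, s+3=v.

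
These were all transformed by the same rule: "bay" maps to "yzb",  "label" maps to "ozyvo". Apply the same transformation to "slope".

Each pair mirrors across the alphabet (b↔y, a↔z, y↔b): positions sum to 25. This is the alphabet-reversal cipher (Atbash): a becomes z, b becomes y, etc.
For slope: s↔h, l↔o, o↔l, p↔k, e↔v.

holkv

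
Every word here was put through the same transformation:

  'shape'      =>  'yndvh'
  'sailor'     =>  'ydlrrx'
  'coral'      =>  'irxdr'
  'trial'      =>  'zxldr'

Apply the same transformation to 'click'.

irliq

The shift depends on letter class: consonant s→y is +6, but vowel a→d is +3. Two shifts are in play — +3 for a/e/i/o/u, +6 for every other letter.
Applying it to click: c(cons)+6=i, l(cons)+6=r, i(vowel)+3=l, c(cons)+6=i, k(cons)+6=q.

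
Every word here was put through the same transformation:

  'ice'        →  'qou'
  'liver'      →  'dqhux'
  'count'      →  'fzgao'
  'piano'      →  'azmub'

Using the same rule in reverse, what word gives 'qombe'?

space

The output letters match the input read backwards, each shifted +12: ice reversed is eci. Read the word backwards and shift each letter +12.
Undoing it on qombe: shift back: q−12=e, o−12=c, m−12=a, b−12=p, e−12=s → ecaps; then reverse → space.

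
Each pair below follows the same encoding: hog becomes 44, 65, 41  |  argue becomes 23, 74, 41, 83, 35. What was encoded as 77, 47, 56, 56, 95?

Each letter becomes 3×(its alphabet position, a=1..z=26) + 20.
Decoding 77, 47, 56, 56, 95: 77→(77−20)÷3=19=s, 47→(47−20)÷3=9=i, 56→(56−20)÷3=12=l, 56→(56−20)÷3=12=l, 95→(95−20)÷3=25=y.

silly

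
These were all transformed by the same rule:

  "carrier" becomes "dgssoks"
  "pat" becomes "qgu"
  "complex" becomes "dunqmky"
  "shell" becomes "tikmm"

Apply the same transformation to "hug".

iah

Vowels shift forward by 6 and consonants shift forward by 1.
For hug: h(cons)+1=i, u(vowel)+6=a, g(cons)+1=h.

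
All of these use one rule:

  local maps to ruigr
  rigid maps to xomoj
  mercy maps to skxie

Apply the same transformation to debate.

Every letter moves 6 places later in the alphabet, wrapping around z→a.
Applying it to debate: d+6=j, e+6=k, b+6=h, a+6=g, t+6=z, e+6=k.

jkhgzk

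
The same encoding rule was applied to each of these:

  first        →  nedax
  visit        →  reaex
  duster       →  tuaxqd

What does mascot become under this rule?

scawmx

f(5)→n(13) and i(8)→e(4) fit y≡23x+2 (mod 26); the inverse of 23 mod 26 is 17. Each letter's alphabet position (a=0..z=25) is mapped through 23·x+2 mod 26 — an affine cipher.
Applying it to mascot: m(12)→23·12+2≡18=s; a(0)→23·0+2≡2=c; s(18)→23·18+2≡0=a; c(2)→23·2+2≡22=w; o(14)→23·14+2≡12=m; t(19)→23·19+2≡23=x (all mod 26).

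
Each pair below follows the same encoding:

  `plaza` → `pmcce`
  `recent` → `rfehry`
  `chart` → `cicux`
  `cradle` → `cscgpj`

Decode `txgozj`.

twelve

In plaza: p→p is +0, l→m is +1, a→c is +2, z→c is +3 — the shift increases by 1 each position. The shift increases by 1 at each position, starting from +0: 0, 1, 2, ….
Undoing it on txgozj: t−0=t, x−1=w, g−2=e, o−3=l, z−4=v, j−5=e.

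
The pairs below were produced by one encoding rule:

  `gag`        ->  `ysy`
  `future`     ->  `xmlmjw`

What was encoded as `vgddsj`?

Compare letters: g→y is +18, a→s is +18, g→y is +18 — a constant shift. This is a Caesar cipher with shift 18.
Reversing it on vgddsj: v−18=d, g−18=o, d−18=l, d−18=l, s−18=a, j−18=r.

dollar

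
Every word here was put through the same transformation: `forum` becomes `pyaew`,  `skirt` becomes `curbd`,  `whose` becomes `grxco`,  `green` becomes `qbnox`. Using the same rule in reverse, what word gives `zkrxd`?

paint

A repeating key of period 3 is used — shifts +10, +10, +9 over and over.
Reversing it on zkrxd: z−10=p, k−10=a, r−9=i, x−10=n, d−10=t.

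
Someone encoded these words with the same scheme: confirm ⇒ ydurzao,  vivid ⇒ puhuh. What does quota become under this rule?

The output letters match the input read backwards, each shifted +12: confirm reversed is mrifnoc. Two steps: reverse the string, then apply a Caesar shift of +12.
Applying it to quota: reverse → atouq; then shift: a+12=m, t+12=f, o+12=a, u+12=g, q+12=c.

mfagc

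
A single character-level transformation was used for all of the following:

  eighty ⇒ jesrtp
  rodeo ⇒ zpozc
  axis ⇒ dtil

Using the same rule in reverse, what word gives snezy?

notch

Two steps: reverse the string, then apply a Caesar shift of +11.
Decoding snezy: shift back: s−11=h, n−11=c, e−11=t, z−11=o, y−11=n → hcton; then reverse → notch.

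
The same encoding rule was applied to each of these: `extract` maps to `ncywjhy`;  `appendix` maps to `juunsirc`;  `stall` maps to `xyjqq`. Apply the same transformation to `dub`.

idg

Vowels shift forward by 9 and consonants shift forward by 5.
Applying it to dub: d(cons)+5=i, u(vowel)+9=d, b(cons)+5=g.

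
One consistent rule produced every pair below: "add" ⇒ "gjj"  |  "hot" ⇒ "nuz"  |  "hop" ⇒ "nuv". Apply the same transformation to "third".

Each letter is shifted forward by 6 in the alphabet (a Caesar shift of +6).
For third: t+6=z, h+6=n, i+6=o, r+6=x, d+6=j.

znoxj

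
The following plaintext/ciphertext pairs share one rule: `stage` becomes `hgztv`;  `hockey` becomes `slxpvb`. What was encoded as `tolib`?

Each letter is replaced by its mirror in the alphabet: a↔z, b↔y, c↔x, and so on (the Atbash cipher).
Reversing it on tolib: t↔g, o↔l, l↔o, i↔r, b↔y.

glory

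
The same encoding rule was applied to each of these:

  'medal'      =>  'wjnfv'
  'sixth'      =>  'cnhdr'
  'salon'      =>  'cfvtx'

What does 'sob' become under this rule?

ctl

The shift depends on letter class: consonant m→w is +10, but vowel e→j is +5. Two shifts are in play — +5 for a/e/i/o/u, +10 for every other letter.
For sob: s(cons)+10=c, o(vowel)+5=t, b(cons)+10=l.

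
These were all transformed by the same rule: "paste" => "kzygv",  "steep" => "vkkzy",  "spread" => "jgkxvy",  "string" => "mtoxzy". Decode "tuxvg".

apron

The word is reversed, then every letter is shifted forward by 6.
Decoding tuxvg: shift back: t−6=n, u−6=o, x−6=r, v−6=p, g−6=a → norpa; then reverse → apron.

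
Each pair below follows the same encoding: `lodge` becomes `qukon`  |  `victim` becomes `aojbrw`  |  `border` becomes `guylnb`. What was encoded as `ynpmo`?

thief

In lodge: l→q is +5, o→u is +6, d→k is +7, g→o is +8 — the shift increases by 1 each position. The shift increases by 1 at each position, starting from +5: 5, 6, 7, ….
Reversing it on ynpmo: y−5=t, n−6=h, p−7=i, m−8=e, o−9=f.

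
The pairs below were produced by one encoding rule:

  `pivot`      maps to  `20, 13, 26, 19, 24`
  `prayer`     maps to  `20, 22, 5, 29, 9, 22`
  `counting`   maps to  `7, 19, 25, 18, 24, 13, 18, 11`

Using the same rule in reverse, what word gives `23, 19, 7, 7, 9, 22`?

soccer

p is letter #16 and maps to 20: an offset of 4. Each letter is replaced by its alphabet position (a=1..z=26) + 4.
Undoing it on 23, 19, 7, 7, 9, 22: 23→(23−4)÷1=19=s, 19→(19−4)÷1=15=o, 7→(7−4)÷1=3=c, 7→(7−4)÷1=3=c, 9→(9−4)÷1=5=e, 22→(22−4)÷1=18=r.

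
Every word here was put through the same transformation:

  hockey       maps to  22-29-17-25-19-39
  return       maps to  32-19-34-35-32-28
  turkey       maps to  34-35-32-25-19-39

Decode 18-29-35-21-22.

dough

Letters become their 1-based position plus 14 (so a→15, b→16, …).
Decoding 18-29-35-21-22: 18→(18−14)÷1=4=d, 29→(29−14)÷1=15=o, 35→(35−14)÷1=21=u, 21→(21−14)÷1=7=g, 22→(22−14)÷1=8=h.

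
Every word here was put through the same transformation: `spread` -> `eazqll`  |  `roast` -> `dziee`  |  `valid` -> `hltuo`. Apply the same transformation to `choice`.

Shifts by position in spread: pos 0: s→e (+12), pos 1: p→a (+11), pos 2: r→z (+8), pos 3: e→q (+12), pos 4: a→l (+11), pos 5: d→l (+8) — repeating every 3. A repeating key of period 3 is used — shifts +12, +11, +8 over and over.
Applying it to choice: c+12=o, h+11=s, o+8=w, i+12=u, c+11=n, e+8=m.

oswunm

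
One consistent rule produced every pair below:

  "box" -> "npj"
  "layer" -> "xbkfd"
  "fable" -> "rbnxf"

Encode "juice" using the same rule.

The rule splits by letter class: vowels +1, consonants +12.
On juice: j(cons)+12=v, u(vowel)+1=v, i(vowel)+1=j, c(cons)+12=o, e(vowel)+1=f.

vvjof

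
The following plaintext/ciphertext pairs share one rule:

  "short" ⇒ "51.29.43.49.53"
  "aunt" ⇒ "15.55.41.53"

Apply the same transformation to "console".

19.43.41.51.43.37.23

s(#19)→51 and h(#8)→29: differences scale by 2, so n = 2·pos + 13. With a=1..z=26, the number is 2·pos + 13.
On console: c=3→19, o=15→43, n=14→41, s=19→51, o=15→43, l=12→37, e=5→23.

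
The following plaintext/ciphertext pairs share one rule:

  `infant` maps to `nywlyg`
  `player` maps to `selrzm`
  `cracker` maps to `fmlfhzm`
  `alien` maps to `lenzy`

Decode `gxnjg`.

This is an affine cipher: with a=0,…,z=25, each position x becomes (23x+11) mod 26.
Decoding gxnjg: g(6)→17·(6−11)≡19=t; x(23)→17·(23−11)≡22=w; n(13)→17·(13−11)≡8=i; j(9)→17·(9−11)≡18=s; g(6)→17·(6−11)≡19=t (all mod 26).

twist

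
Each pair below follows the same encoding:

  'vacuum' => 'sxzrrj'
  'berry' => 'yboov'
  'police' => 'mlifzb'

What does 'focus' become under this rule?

Compare letters: v→s is +23, a→x is +23, c→z is +23 — a constant shift. It's a constant shift of +23 (ROT23).
Applying it to focus: f+23=c, o+23=l, c+23=z, u+23=r, s+23=p.

clzrp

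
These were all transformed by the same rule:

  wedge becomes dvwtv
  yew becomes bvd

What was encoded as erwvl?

Each pair mirrors across the alphabet (w↔d, e↔v, d↔w): positions sum to 25. Letters are reflected about the middle of the alphabet (position → 25−position): Atbash.
Undoing it on erwvl: e↔v, r↔i, w↔d, v↔e, l↔o.

video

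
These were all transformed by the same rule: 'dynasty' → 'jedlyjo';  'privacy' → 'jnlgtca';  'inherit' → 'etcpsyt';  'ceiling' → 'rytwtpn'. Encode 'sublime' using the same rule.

The output letters match the input read backwards, each shifted +11: dynasty reversed is ytsanyd. The word is reversed, then every letter is shifted forward by 11.
For sublime: reverse → emilbus; then shift: e+11=p, m+11=x, i+11=t, l+11=w, b+11=m, u+11=f, s+11=d.

pxtwmfd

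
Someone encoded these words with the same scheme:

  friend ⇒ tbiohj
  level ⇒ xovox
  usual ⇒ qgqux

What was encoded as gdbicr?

f(5)→t(19) and r(17)→b(1) fit y≡5x+20 (mod 26); the inverse of 5 mod 26 is 21. This is an affine cipher: with a=0,…,z=25, each position x becomes (5x+20) mod 26.
Reversing it on gdbicr: g(6)→21·(6−20)≡18=s; d(3)→21·(3−20)≡7=h; b(1)→21·(1−20)≡17=r; i(8)→21·(8−20)≡8=i; c(2)→21·(2−20)≡12=m; r(17)→21·(17−20)≡15=p (all mod 26).

shrimp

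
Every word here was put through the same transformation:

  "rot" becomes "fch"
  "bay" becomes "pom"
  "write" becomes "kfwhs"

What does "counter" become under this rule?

qcibhsf

This is a Caesar cipher with shift 14.
Applying it to counter: c+14=q, o+14=c, u+14=i, n+14=b, t+14=h, e+14=s, r+14=f.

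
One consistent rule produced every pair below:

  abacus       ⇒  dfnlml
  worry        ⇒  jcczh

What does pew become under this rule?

The output letters match the input read backwards, each shifted +11: abacus reversed is sucaba. Two steps: reverse the string, then apply a Caesar shift of +11.
On pew: reverse → wep; then shift: w+11=h, e+11=p, p+11=a.

hpa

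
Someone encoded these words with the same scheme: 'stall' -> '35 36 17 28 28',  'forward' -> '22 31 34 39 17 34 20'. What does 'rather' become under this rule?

s is letter #19 and maps to 35: an offset of 16. The number is (letter's place in the alphabet, a=1) + 16.
On rather: r=18→34, a=1→17, t=20→36, h=8→24, e=5→21, r=18→34.

34 17 36 24 21 34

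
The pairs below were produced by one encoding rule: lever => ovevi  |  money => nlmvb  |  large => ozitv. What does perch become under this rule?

kvixs

Each pair mirrors across the alphabet (l↔o, e↔v, v↔e): positions sum to 25. Letters are reflected about the middle of the alphabet (position → 25−position): Atbash.
On perch: p↔k, e↔v, r↔i, c↔x, h↔s.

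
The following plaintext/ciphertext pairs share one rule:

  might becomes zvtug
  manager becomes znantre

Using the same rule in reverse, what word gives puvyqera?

Compare letters: m→z is +13, i→v is +13, g→t is +13 — a constant shift. It's a constant shift of +13 (ROT13).
Undoing it on puvyqera: p−13=c, u−13=h, v−13=i, y−13=l, q−13=d, e−13=r, r−13=e, a−13=n.

children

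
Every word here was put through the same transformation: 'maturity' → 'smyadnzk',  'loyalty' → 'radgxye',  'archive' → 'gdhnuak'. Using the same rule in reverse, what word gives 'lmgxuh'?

Shifts by position in maturity: pos 0: m→s (+6), pos 1: a→m (+12), pos 2: t→y (+5), pos 3: u→a (+6), pos 4: r→d (+12), pos 5: i→n (+5) — repeating every 3. A repeating key of period 3 is used — shifts +6, +12, +5 over and over.
Reversing it on lmgxuh: l−6=f, m−12=a, g−5=b, x−6=r, u−12=i, h−5=c.

fabric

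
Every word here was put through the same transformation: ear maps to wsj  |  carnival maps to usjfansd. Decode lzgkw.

Each letter is shifted forward by 18 in the alphabet (a Caesar shift of +18).
Undoing it on lzgkw: l−18=t, z−18=h, g−18=o, k−18=s, w−18=e.

those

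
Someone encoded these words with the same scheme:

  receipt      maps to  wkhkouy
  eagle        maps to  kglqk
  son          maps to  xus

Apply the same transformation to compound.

huruuasi

The shift depends on letter class: consonant r→w is +5, but vowel e→k is +6. Two shifts are in play — +6 for a/e/i/o/u, +5 for every other letter.
For compound: c(cons)+5=h, o(vowel)+6=u, m(cons)+5=r, p(cons)+5=u, o(vowel)+6=u, u(vowel)+6=a, n(cons)+5=s, d(cons)+5=i.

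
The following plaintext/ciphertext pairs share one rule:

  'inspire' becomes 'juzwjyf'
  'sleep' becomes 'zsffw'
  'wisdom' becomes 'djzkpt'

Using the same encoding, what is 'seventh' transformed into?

zfcfuao

The rule splits by letter class: vowels +1, consonants +7.
For seventh: s(cons)+7=z, e(vowel)+1=f, v(cons)+7=c, e(vowel)+1=f, n(cons)+7=u, t(cons)+7=a, h(cons)+7=o.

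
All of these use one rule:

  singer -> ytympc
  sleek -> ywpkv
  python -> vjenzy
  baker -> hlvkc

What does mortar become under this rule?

Shifts by position in singer: pos 0: s→y (+6), pos 1: i→t (+11), pos 2: n→y (+11), pos 3: g→m (+6), pos 4: e→p (+11), pos 5: r→c (+11) — repeating every 3. It's a Vigenère-style cipher with numeric key [6,11,11]: position i shifts by key[i mod 3].
On mortar: m+6=s, o+11=z, r+11=c, t+6=z, a+11=l, r+11=c.

szczlc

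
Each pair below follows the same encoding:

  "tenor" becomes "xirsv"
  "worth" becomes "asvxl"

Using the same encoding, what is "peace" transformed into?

Compare letters: t→x is +4, e→i is +4, n→r is +4 — a constant shift. This is a Caesar cipher with shift 4.
For peace: p+4=t, e+4=i, a+4=e, c+4=g, e+4=i.

tiegi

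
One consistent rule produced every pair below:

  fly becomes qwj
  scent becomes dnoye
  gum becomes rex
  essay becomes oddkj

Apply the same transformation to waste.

hkdeo

The rule splits by letter class: vowels +10, consonants +11.
For waste: w(cons)+11=h, a(vowel)+10=k, s(cons)+11=d, t(cons)+11=e, e(vowel)+10=o.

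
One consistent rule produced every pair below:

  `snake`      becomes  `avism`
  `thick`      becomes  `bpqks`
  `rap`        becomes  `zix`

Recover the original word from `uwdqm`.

movie

Compare letters: s→a is +8, n→v is +8, a→i is +8 — a constant shift. It's a constant shift of +8 (ROT8).
Reversing it on uwdqm: u−8=m, w−8=o, d−8=v, q−8=i, m−8=e.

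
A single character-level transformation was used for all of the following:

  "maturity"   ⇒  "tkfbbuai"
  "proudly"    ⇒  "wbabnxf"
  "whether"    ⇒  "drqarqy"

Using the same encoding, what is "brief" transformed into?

Shifts by position in maturity: pos 0: m→t (+7), pos 1: a→k (+10), pos 2: t→f (+12), pos 3: u→b (+7), pos 4: r→b (+10), pos 5: i→u (+12) — repeating every 3. A repeating key of period 3 is used — shifts +7, +10, +12 over and over.
For brief: b+7=i, r+10=b, i+12=u, e+7=l, f+10=p.

ibulp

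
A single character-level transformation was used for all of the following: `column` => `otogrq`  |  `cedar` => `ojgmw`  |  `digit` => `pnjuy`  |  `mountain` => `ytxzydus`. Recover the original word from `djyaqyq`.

A repeating key of period 3 is used — shifts +12, +5, +3 over and over.
Undoing it on djyaqyq: d−12=r, j−5=e, y−3=v, a−12=o, q−5=l, y−3=v, q−12=e.

revolve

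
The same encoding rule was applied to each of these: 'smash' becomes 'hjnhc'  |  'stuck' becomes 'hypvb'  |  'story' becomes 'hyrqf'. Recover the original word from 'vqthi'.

crisp

s(18)→h(7) and m(12)→j(9) fit y≡17x+13 (mod 26); the inverse of 17 mod 26 is 23. This is an affine cipher: with a=0,…,z=25, each position x becomes (17x+13) mod 26.
Undoing it on vqthi: v(21)→23·(21−13)≡2=c; q(16)→23·(16−13)≡17=r; t(19)→23·(19−13)≡8=i; h(7)→23·(7−13)≡18=s; i(8)→23·(8−13)≡15=p (all mod 26).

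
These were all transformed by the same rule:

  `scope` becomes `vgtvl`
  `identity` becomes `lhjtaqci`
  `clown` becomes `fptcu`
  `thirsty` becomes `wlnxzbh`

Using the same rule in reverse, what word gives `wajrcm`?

In scope: s→v is +3, c→g is +4, o→t is +5, p→v is +6 — the shift increases by 1 each position. Letter i (0-indexed) is shifted by i+3, so successive shifts are 3, 4, 5, ….
Reversing it on wajrcm: w−3=t, a−4=w, j−5=e, r−6=l, c−7=v, m−8=e.

twelve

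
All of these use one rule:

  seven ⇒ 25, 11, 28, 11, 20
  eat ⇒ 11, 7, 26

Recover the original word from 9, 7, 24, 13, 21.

s is letter #19 and maps to 25: an offset of 6. Letters become their 1-based position plus 6 (so a→7, b→8, …).
Undoing it on 9, 7, 24, 13, 21: 9→(9−6)÷1=3=c, 7→(7−6)÷1=1=a, 24→(24−6)÷1=18=r, 13→(13−6)÷1=7=g, 21→(21−6)÷1=15=o.

cargo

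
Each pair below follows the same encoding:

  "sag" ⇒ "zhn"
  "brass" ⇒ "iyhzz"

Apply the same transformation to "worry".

dvyyf

This is a Caesar cipher with shift 7.
For worry: w+7=d, o+7=v, r+7=y, r+7=y, y+7=f.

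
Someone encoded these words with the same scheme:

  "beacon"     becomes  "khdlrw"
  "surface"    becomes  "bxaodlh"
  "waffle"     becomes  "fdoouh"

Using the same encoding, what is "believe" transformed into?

The shift depends on letter class: consonant b→k is +9, but vowel e→h is +3. Two shifts are in play — +3 for a/e/i/o/u, +9 for every other letter.
Applying it to believe: b(cons)+9=k, e(vowel)+3=h, l(cons)+9=u, i(vowel)+3=l, e(vowel)+3=h, v(cons)+9=e, e(vowel)+3=h.

khulheh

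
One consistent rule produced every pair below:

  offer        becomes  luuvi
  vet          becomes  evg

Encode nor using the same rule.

mli

Each letter is replaced by its mirror in the alphabet: a↔z, b↔y, c↔x, and so on (the Atbash cipher).
Applying it to nor: n↔m, o↔l, r↔i.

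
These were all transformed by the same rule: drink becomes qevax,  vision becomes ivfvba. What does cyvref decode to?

Compare letters: d→q is +13, r→e is +13, i→v is +13 — a constant shift. Every letter moves 13 places later in the alphabet, wrapping around z→a.
Decoding cyvref: c−13=p, y−13=l, v−13=i, r−13=e, e−13=r, f−13=s.

pliers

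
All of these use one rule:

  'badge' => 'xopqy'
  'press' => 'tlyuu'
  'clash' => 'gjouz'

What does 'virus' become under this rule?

vilmu

b(1)→x(23) and a(0)→o(14) fit y≡9x+14 (mod 26); the inverse of 9 mod 26 is 3. Treating letters as 0–25, the rule is x ↦ 9x + 14 (mod 26).
Applying it to virus: v(21)→9·21+14≡21=v; i(8)→9·8+14≡8=i; r(17)→9·17+14≡11=l; u(20)→9·20+14≡12=m; s(18)→9·18+14≡20=u (all mod 26).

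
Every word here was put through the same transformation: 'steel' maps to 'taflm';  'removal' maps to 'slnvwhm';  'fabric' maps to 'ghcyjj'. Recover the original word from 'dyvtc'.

crumb

Shifts by position in steel: pos 0: s→t (+1), pos 1: t→a (+7), pos 2: e→f (+1), pos 3: e→l (+7) — repeating every 2. The shifts repeat in a cycle of length 2: positions 0,1,… shift by +1, +7, then the pattern repeats.
Reversing it on dyvtc: d−1=c, y−7=r, v−1=u, t−7=m, c−1=b.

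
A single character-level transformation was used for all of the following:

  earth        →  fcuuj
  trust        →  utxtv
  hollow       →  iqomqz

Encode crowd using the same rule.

dtrxf

Shifts by position in earth: pos 0: e→f (+1), pos 1: a→c (+2), pos 2: r→u (+3), pos 3: t→u (+1), pos 4: h→j (+2) — repeating every 3. It's a Vigenère-style cipher with numeric key [1,2,3]: position i shifts by key[i mod 3].
On crowd: c+1=d, r+2=t, o+3=r, w+1=x, d+2=f.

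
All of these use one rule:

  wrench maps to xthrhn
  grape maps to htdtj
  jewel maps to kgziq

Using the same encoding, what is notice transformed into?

oqwmhk

In wrench: w→x is +1, r→t is +2, e→h is +3, n→r is +4 — the shift increases by 1 each position. The shift increases by 1 at each position, starting from +1: 1, 2, 3, ….
On notice: n+1=o, o+2=q, t+3=w, i+4=m, c+5=h, e+6=k.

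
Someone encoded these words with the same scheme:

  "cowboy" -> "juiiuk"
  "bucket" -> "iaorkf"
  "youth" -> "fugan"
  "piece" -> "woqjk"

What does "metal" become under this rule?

tkfhr

Shifts by position in cowboy: pos 0: c→j (+7), pos 1: o→u (+6), pos 2: w→i (+12), pos 3: b→i (+7), pos 4: o→u (+6), pos 5: y→k (+12) — repeating every 3. The shifts repeat in a cycle of length 3: positions 0,1,… shift by +7, +6, +12, then the pattern repeats.
Applying it to metal: m+7=t, e+6=k, t+12=f, a+7=h, l+6=r.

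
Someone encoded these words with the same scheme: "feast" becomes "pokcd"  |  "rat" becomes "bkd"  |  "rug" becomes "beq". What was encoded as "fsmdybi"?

Every letter moves 10 places later in the alphabet, wrapping around z→a.
Reversing it on fsmdybi: f−10=v, s−10=i, m−10=c, d−10=t, y−10=o, b−10=r, i−10=y.

victory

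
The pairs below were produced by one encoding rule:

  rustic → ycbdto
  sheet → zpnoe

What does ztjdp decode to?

In rustic: r→y is +7, u→c is +8, s→b is +9, t→d is +10 — the shift increases by 1 each position. Letter i (0-indexed) is shifted by i+7, so successive shifts are 7, 8, 9, ….
Decoding ztjdp: z−7=s, t−8=l, j−9=a, d−10=t, p−11=e.

slate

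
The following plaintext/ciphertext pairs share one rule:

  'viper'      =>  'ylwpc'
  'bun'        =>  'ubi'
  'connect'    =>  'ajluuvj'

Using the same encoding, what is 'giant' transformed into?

The output letters match the input read backwards, each shifted +7: viper reversed is repiv. Read the word backwards and shift each letter +7.
On giant: reverse → tnaig; then shift: t+7=a, n+7=u, a+7=h, i+7=p, g+7=n.

auhpn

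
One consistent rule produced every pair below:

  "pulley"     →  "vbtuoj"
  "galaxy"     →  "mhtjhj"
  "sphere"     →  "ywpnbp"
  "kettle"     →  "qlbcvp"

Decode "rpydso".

The shift increases by 1 at each position, starting from +6: 6, 7, 8, ….
Undoing it on rpydso: r−6=l, p−7=i, y−8=q, d−9=u, s−10=i, o−11=d.

liquid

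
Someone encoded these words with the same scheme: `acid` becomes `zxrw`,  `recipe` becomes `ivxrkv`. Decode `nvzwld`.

meadow

Each pair mirrors across the alphabet (a↔z, c↔x, i↔r): positions sum to 25. Each letter is replaced by its mirror in the alphabet: a↔z, b↔y, c↔x, and so on (the Atbash cipher).
Undoing it on nvzwld: n↔m, v↔e, z↔a, w↔d, l↔o, d↔w.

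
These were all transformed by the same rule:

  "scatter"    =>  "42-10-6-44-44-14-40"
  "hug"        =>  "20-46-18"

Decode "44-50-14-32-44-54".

twenty

With a=1..z=26, the number is 2·pos + 4.
Undoing it on 44-50-14-32-44-54: 44→(44−4)÷2=20=t, 50→(50−4)÷2=23=w, 14→(14−4)÷2=5=e, 32→(32−4)÷2=14=n, 44→(44−4)÷2=20=t, 54→(54−4)÷2=25=y.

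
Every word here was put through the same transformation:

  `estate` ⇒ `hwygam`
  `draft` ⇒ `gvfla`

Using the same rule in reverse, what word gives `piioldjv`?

medieval

Each letter shifts forward by (position + 3), i.e. 3, 4, 5, … — the shift grows by one for each successive letter.
Undoing it on piioldjv: p−3=m, i−4=e, i−5=d, o−6=i, l−7=e, d−8=v, j−9=a, v−10=l.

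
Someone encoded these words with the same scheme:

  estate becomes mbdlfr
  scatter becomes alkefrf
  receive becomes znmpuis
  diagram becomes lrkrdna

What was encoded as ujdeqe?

matter

Letter i (0-indexed) is shifted by i+8, so successive shifts are 8, 9, 10, ….
Decoding ujdeqe: u−8=m, j−9=a, d−10=t, e−11=t, q−12=e, e−13=r.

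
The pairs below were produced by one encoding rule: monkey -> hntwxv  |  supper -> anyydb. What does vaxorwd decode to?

uniform

The output letters match the input read backwards, each shifted +9: monkey reversed is yeknom. Two steps: reverse the string, then apply a Caesar shift of +9.
Undoing it on vaxorwd: shift back: v−9=m, a−9=r, x−9=o, o−9=f, r−9=i, w−9=n, d−9=u → mrofinu; then reverse → uniform.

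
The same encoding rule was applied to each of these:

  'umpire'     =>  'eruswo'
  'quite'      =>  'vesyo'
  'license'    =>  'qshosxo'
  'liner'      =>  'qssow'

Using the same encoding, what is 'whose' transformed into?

Two shifts are in play — +10 for a/e/i/o/u, +5 for every other letter.
Applying it to whose: w(cons)+5=b, h(cons)+5=m, o(vowel)+10=y, s(cons)+5=x, e(vowel)+10=o.

bmyxo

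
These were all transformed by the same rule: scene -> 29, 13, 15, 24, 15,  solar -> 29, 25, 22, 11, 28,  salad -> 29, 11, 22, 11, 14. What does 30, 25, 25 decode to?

s is letter #19 and maps to 29: an offset of 10. Each letter is replaced by its alphabet position (a=1..z=26) + 10.
Undoing it on 30, 25, 25: 30→(30−10)÷1=20=t, 25→(25−10)÷1=15=o, 25→(25−10)÷1=15=o.

too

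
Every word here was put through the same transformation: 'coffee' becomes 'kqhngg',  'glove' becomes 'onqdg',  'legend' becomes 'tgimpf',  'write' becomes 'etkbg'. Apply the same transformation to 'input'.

It's a Vigenère-style cipher with numeric key [8,2,2]: position i shifts by key[i mod 3].
Applying it to input: i+8=q, n+2=p, p+2=r, u+8=c, t+2=v.

qprcv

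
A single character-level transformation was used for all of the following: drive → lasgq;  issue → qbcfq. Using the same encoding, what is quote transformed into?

The shift increases by 1 at each position, starting from +8: 8, 9, 10, ….
On quote: q+8=y, u+9=d, o+10=y, t+11=e, e+12=q.

ydyeq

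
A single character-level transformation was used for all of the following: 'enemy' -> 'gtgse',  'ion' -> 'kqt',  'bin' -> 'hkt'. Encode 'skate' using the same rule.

The shift depends on letter class: consonant n→t is +6, but vowel e→g is +2. Two shifts are in play — +2 for a/e/i/o/u, +6 for every other letter.
On skate: s(cons)+6=y, k(cons)+6=q, a(vowel)+2=c, t(cons)+6=z, e(vowel)+2=g.

yqczg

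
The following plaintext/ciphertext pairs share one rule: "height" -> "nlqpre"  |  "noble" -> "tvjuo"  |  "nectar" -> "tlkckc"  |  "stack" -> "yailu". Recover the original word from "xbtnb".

In height: h→n is +6, e→l is +7, i→q is +8, g→p is +9 — the shift increases by 1 each position. Letter i (0-indexed) is shifted by i+6, so successive shifts are 6, 7, 8, ….
Undoing it on xbtnb: x−6=r, b−7=u, t−8=l, n−9=e, b−10=r.

ruler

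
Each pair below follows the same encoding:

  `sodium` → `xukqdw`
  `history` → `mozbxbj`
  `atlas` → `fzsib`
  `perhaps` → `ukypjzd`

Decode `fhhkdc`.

abacus

In sodium: s→x is +5, o→u is +6, d→k is +7, i→q is +8 — the shift increases by 1 each position. The shift increases by 1 at each position, starting from +5: 5, 6, 7, ….
Reversing it on fhhkdc: f−5=a, h−6=b, h−7=a, k−8=c, d−9=u, c−10=s.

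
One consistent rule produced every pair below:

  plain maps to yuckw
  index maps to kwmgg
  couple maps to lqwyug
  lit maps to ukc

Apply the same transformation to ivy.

keh

The shift depends on letter class: consonant p→y is +9, but vowel a→c is +2. Two shifts are in play — +2 for a/e/i/o/u, +9 for every other letter.
Applying it to ivy: i(vowel)+2=k, v(cons)+9=e, y(cons)+9=h.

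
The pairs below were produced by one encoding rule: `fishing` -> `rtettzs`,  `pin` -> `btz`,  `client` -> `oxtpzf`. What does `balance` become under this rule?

nlxlzop

The shift depends on letter class: consonant f→r is +12, but vowel i→t is +11. The rule splits by letter class: vowels +11, consonants +12.
On balance: b(cons)+12=n, a(vowel)+11=l, l(cons)+12=x, a(vowel)+11=l, n(cons)+12=z, c(cons)+12=o, e(vowel)+11=p.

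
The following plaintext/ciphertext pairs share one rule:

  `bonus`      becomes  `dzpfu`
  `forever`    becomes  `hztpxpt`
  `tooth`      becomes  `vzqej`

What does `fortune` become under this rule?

hztewyg

A repeating key of period 2 is used — shifts +2, +11 over and over.
For fortune: f+2=h, o+11=z, r+2=t, t+11=e, u+2=w, n+11=y, e+2=g.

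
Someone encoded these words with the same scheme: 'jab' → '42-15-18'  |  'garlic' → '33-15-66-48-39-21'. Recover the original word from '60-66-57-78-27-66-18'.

proverb

The formula is n = 3×(alphabet index, a=1) + 12.
Reversing it on 60-66-57-78-27-66-18: 60→(60−12)÷3=16=p, 66→(66−12)÷3=18=r, 57→(57−12)÷3=15=o, 78→(78−12)÷3=22=v, 27→(27−12)÷3=5=e, 66→(66−12)÷3=18=r, 18→(18−12)÷3=2=b.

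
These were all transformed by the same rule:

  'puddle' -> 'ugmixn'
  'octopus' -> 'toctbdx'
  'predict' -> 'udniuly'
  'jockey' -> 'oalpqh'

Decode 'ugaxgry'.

Shifts by position in puddle: pos 0: p→u (+5), pos 1: u→g (+12), pos 2: d→m (+9), pos 3: d→i (+5), pos 4: l→x (+12), pos 5: e→n (+9) — repeating every 3. A repeating key of period 3 is used — shifts +5, +12, +9 over and over.
Undoing it on ugaxgry: u−5=p, g−12=u, a−9=r, x−5=s, g−12=u, r−9=i, y−5=t.

pursuit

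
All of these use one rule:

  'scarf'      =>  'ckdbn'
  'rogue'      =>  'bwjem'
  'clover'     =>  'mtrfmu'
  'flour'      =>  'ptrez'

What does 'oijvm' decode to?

eagle

It's a Vigenère-style cipher with numeric key [10,8,3]: position i shifts by key[i mod 3].
Decoding oijvm: o−10=e, i−8=a, j−3=g, v−10=l, m−8=e.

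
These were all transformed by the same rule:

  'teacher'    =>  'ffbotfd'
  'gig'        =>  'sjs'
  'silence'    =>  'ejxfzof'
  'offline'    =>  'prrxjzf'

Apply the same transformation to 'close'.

oxpef

The shift depends on letter class: consonant t→f is +12, but vowel e→f is +1. Two shifts are in play — +1 for a/e/i/o/u, +12 for every other letter.
Applying it to close: c(cons)+12=o, l(cons)+12=x, o(vowel)+1=p, s(cons)+12=e, e(vowel)+1=f.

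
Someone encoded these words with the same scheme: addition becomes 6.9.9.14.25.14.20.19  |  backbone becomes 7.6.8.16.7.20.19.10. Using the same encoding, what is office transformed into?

20.11.11.14.8.10

a is letter #1 and maps to 6: an offset of 5. Each letter is replaced by its alphabet position (a=1..z=26) + 5.
On office: o=15→20, f=6→11, f=6→11, i=9→14, c=3→8, e=5→10.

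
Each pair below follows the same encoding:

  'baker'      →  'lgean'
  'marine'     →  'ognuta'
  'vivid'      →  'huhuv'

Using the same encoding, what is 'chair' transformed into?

qpgun

b(1)→l(11) and a(0)→g(6) fit y≡5x+6 (mod 26); the inverse of 5 mod 26 is 21. Treating letters as 0–25, the rule is x ↦ 5x + 6 (mod 26).
Applying it to chair: c(2)→5·2+6≡16=q; h(7)→5·7+6≡15=p; a(0)→5·0+6≡6=g; i(8)→5·8+6≡20=u; r(17)→5·17+6≡13=n (all mod 26).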